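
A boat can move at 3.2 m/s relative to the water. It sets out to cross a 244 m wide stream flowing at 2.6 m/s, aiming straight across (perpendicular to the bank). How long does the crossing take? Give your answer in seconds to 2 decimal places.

The component of the boat's velocity perpendicular to the bank is 3.2 m/s.
The current is parallel to the bank, so it does not affect the crossing time.
Time = 244 / 3.200 = 76.250 s.

76.25 s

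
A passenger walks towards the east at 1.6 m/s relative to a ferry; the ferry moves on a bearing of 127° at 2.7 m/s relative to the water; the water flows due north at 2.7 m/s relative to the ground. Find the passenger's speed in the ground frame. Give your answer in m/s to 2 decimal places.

In east/north components (m/s): passenger relative to ferry = (1.600, 0.000); ferry relative to water = (2.156, -1.625); water relative to ground = (0.000, 2.700).
Sum = (3.756, 1.075) m/s.
Speed = |(3.756, 1.075)| = 3.907 m/s.

3.91 m/s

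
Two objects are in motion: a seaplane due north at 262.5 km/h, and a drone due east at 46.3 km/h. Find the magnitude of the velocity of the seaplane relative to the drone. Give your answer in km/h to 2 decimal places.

266.55 km/h

Taking east as x and north as y: seaplane velocity = (0.000, 262.500) km/h; drone velocity = (46.300, 0.000) km/h.
Velocity of seaplane relative to drone = (0.000, 262.500) − (46.300, 0.000) = (-46.300, 262.500) km/h.
Magnitude = |(-46.300, 262.500)| = 266.552 km/h.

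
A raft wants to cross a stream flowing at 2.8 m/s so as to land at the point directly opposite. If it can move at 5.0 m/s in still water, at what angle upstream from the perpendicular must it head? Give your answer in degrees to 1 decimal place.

34.1°

To cancel the current, the upstream component of the raft's velocity must equal the flow: 5.0 sin θ = 2.8.
sin θ = 2.8 / 5.0 = 0.5600.
θ = arcsin(0.5600) = 34.056°.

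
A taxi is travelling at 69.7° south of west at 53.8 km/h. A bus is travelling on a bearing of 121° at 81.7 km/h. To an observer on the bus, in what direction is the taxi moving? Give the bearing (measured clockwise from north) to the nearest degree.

265°

Taking east as x and north as y: taxi velocity = (-18.665, -50.458) km/h; bus velocity = (70.031, -42.079) km/h.
Velocity of taxi relative to bus = (-18.665, -50.458) − (70.031, -42.079) = (-88.696, -8.380) km/h.
Bearing = atan2(-88.70, -8.38) = 264.60° clockwise from north.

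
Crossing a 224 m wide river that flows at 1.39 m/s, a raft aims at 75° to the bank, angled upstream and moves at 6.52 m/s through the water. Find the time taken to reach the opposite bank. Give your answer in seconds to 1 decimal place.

The component of the raft's velocity perpendicular to the bank is 6.52 × sin 75° = 6.298 m/s.
The current is parallel to the bank, so it does not affect the crossing time.
Time = 224 / 6.298 = 35.568 s.

35.6 s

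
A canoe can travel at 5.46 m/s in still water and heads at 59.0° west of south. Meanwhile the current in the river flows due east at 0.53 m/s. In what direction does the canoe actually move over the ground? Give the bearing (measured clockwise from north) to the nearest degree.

236°

Taking east as x and north as y: velocity relative to the water = (-4.680, -2.812) m/s; the water relative to ground = (0.530, 0.000) m/s.
Velocity relative to ground = (-4.680, -2.812) + (0.530, 0.000) = (-4.150, -2.812) m/s.
Bearing = atan2(-4.15, -2.81) = 235.88° clockwise from north.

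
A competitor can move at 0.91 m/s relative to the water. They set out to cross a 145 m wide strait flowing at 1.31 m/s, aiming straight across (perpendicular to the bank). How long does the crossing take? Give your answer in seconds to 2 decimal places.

159.34 s

The component of the competitor's velocity perpendicular to the bank is 0.91 m/s.
The current is parallel to the bank, so it does not affect the crossing time.
Time = 145 / 0.910 = 159.341 s.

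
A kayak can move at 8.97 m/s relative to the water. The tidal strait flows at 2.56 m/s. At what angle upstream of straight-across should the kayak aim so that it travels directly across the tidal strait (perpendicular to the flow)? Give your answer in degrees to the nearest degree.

17°

To cancel the current, the upstream component of the kayak's velocity must equal the flow: 8.97 sin θ = 2.56.
sin θ = 2.56 / 8.97 = 0.2854.
θ = arcsin(0.2854) = 16.583°.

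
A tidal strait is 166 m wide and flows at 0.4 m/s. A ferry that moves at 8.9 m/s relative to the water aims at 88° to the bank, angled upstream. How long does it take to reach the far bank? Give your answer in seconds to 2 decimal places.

The component of the ferry's velocity perpendicular to the bank is 8.9 × sin 88° = 8.895 m/s.
The flow acts along the bank and has no component across it.
Time = 166 / 8.895 = 18.663 s.

18.66 s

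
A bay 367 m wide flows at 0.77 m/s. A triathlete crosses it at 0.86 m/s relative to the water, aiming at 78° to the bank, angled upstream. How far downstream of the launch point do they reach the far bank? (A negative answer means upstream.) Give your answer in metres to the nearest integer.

258 m

Perpendicular speed = 0.841 m/s; crossing time = 367 / 0.841 = 436.278 s.
Net downstream speed = 0.591 m/s.
Drift = 0.591 × 436.278 = 257.926 m (downstream).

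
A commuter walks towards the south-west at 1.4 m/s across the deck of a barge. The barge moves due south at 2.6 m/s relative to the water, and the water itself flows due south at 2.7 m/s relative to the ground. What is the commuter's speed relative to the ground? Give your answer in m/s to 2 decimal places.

6.37 m/s

In east/north components (m/s): commuter relative to barge = (-0.990, -0.990); barge relative to water = (0.000, -2.600); water relative to ground = (0.000, -2.700).
Sum = (-0.990, -6.290) m/s.
Speed = |(-0.990, -6.290)| = 6.367 m/s.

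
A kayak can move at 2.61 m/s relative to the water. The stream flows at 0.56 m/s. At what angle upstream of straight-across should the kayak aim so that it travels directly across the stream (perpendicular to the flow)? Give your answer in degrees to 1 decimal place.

12.4°

To cancel the current, the upstream component of the kayak's velocity must equal the flow: 2.61 sin θ = 0.56.
sin θ = 0.56 / 2.61 = 0.2146.
θ = arcsin(0.2146) = 12.390°.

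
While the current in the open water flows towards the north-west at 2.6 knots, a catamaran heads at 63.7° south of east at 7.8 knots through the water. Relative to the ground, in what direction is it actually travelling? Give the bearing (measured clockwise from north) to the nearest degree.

Taking east as x and north as y: velocity relative to the water = (3.456, -6.993) knots; the water relative to ground = (-1.838, 1.838) knots.
Velocity relative to ground = (3.456, -6.993) + (-1.838, 1.838) = (1.617, -5.154) knots.
Bearing = atan2(1.62, -5.15) = 162.58° clockwise from north.

163°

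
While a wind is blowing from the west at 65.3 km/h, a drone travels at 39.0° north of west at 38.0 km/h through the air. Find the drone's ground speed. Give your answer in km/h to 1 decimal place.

43.0 km/h

Taking east as x and north as y: velocity relative to the air = (-29.532, 23.914) km/h; the air relative to ground = (65.300, 0.000) km/h.
Velocity relative to ground = (-29.532, 23.914) + (65.300, 0.000) = (35.768, 23.914) km/h.
Speed = |(35.768, 23.914)| = 43.026 km/h.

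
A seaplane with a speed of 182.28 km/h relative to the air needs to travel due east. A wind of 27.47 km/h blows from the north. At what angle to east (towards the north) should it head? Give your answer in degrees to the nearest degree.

The wind pushes perpendicular to the desired track; the heading must have a component into the wind equal to 27.47 km/h: 182.28 sin θ = 27.47.
sin θ = 0.1507, so θ = 8.668°.

9°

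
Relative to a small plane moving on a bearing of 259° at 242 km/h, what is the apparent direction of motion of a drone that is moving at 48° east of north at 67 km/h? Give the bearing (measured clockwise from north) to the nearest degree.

072°

Taking east as x and north as y: drone velocity = (49.791, 44.832) km/h; small plane velocity = (-237.554, -46.176) km/h.
Velocity of drone relative to small plane = (49.791, 44.832) − (-237.554, -46.176) = (287.344, 91.008) km/h.
Bearing = atan2(287.34, 91.01) = 72.43° clockwise from north.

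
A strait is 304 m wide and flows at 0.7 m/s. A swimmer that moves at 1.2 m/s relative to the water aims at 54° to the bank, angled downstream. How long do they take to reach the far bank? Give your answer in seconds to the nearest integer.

313 s

The component of the swimmer's velocity perpendicular to the bank is 1.2 × sin 54° = 0.971 m/s.
Only the cross-stream component determines the crossing time; the current contributes nothing perpendicular to the bank.
Time = 304 / 0.971 = 313.137 s.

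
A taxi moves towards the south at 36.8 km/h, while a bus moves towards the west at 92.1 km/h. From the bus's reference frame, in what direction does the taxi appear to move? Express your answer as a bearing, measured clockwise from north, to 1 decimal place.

111.8°

Taking east as x and north as y: taxi velocity = (0.000, -36.800) km/h; bus velocity = (-92.100, 0.000) km/h.
Velocity of taxi relative to bus = (0.000, -36.800) − (-92.100, 0.000) = (92.100, -36.800) km/h.
Bearing = atan2(92.10, -36.80) = 111.78° clockwise from north.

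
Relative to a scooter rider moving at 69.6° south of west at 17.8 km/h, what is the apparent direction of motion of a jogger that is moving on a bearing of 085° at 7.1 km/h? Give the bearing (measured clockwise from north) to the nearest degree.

Taking east as x and north as y: jogger velocity = (7.073, 0.619) km/h; scooter rider velocity = (-6.205, -16.684) km/h.
Velocity of jogger relative to scooter rider = (7.073, 0.619) − (-6.205, -16.684) = (13.278, 17.302) km/h.
Bearing = atan2(13.28, 17.30) = 37.50° clockwise from north.

038°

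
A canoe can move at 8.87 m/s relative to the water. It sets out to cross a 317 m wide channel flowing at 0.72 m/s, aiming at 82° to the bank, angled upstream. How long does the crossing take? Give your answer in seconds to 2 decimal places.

The component of the canoe's velocity perpendicular to the bank is 8.87 × sin 82° = 8.784 m/s.
Only the cross-stream component determines the crossing time; the current contributes nothing perpendicular to the bank.
Time = 317 / 8.784 = 36.090 s.

36.09 s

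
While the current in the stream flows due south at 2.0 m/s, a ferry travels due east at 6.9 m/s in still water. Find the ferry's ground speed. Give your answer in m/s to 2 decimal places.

7.18 m/s

Taking east as x and north as y: velocity relative to the water = (6.900, 0.000) m/s; the water relative to ground = (0.000, -2.000) m/s.
Velocity relative to ground = (6.900, 0.000) + (0.000, -2.000) = (6.900, -2.000) m/s.
Speed = |(6.900, -2.000)| = 7.184 m/s.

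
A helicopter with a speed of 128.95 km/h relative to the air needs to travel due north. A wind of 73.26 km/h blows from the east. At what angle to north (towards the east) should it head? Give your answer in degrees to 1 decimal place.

34.6°

The wind pushes perpendicular to the desired track; the heading must have a component into the wind equal to 73.26 km/h: 128.95 sin θ = 73.26.
sin θ = 0.5681, so θ = 34.620°.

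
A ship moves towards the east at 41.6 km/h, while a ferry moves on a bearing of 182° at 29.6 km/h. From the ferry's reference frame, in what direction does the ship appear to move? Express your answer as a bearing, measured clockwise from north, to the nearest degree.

Taking east as x and north as y: ship velocity = (41.600, 0.000) km/h; ferry velocity = (-1.033, -29.582) km/h.
Velocity of ship relative to ferry = (41.600, 0.000) − (-1.033, -29.582) = (42.633, 29.582) km/h.
Bearing = atan2(42.63, 29.58) = 55.24° clockwise from north.

055°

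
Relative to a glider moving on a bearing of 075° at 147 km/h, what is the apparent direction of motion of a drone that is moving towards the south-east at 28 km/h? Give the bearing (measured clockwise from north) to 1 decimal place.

244.7°

Taking east as x and north as y: drone velocity = (19.799, -19.799) km/h; glider velocity = (141.991, 38.046) km/h.
Velocity of drone relative to glider = (19.799, -19.799) − (141.991, 38.046) = (-122.192, -57.845) km/h.
Bearing = atan2(-122.19, -57.85) = 244.67° clockwise from north.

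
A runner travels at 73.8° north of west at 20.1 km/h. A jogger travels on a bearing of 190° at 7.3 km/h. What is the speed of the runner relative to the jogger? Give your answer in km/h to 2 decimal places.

26.84 km/h

Taking east as x and north as y: runner velocity = (-5.608, 19.302) km/h; jogger velocity = (-1.268, -7.189) km/h.
Velocity of runner relative to jogger = (-5.608, 19.302) − (-1.268, -7.189) = (-4.340, 26.491) km/h.
Magnitude = |(-4.340, 26.491)| = 26.844 km/h.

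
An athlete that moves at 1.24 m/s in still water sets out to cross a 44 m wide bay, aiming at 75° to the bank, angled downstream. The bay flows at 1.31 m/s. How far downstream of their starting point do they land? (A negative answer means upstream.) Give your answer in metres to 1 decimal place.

Perpendicular speed = 1.198 m/s; crossing time = 44 / 1.198 = 36.736 s.
Net downstream speed = 1.631 m/s.
Drift = 1.631 × 36.736 = 59.913 m (downstream).

59.9 m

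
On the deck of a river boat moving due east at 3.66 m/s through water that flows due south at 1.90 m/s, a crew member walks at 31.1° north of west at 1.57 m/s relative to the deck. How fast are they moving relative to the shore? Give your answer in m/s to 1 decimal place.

In east/north components (m/s): crew member relative to river boat = (-1.344, 0.811); river boat relative to water = (3.660, 0.000); water relative to ground = (0.000, -1.900).
Sum = (2.316, -1.089) m/s.
Speed = |(2.316, -1.089)| = 2.559 m/s.

2.6 m/s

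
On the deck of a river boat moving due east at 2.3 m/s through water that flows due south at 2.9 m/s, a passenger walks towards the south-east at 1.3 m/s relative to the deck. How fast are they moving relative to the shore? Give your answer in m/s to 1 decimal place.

5.0 m/s

In east/north components (m/s): passenger relative to river boat = (0.919, -0.919); river boat relative to water = (2.300, 0.000); water relative to ground = (0.000, -2.900).
Sum = (3.219, -3.819) m/s.
Speed = |(3.219, -3.819)| = 4.995 m/s.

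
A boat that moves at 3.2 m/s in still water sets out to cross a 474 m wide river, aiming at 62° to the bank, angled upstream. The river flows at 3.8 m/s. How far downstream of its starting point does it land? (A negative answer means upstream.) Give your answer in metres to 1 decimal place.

385.5 m

Perpendicular speed = 2.825 m/s; crossing time = 474 / 2.825 = 167.762 s.
Net downstream speed = 2.298 m/s.
Drift = 2.298 × 167.762 = 385.465 m (downstream).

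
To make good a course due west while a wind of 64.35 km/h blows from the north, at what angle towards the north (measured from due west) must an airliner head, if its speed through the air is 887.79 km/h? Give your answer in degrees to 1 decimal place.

4.2°

The wind pushes perpendicular to the desired track; the heading must have a component into the wind equal to 64.35 km/h: 887.79 sin θ = 64.35.
sin θ = 0.0725, so θ = 4.157°.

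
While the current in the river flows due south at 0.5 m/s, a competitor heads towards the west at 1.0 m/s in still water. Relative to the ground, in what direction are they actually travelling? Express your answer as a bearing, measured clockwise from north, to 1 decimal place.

243.4°

Taking east as x and north as y: velocity relative to the water = (-1.000, 0.000) m/s; the water relative to ground = (0.000, -0.500) m/s.
Velocity relative to ground = (-1.000, 0.000) + (0.000, -0.500) = (-1.000, -0.500) m/s.
Bearing = atan2(-1.00, -0.50) = 243.43° clockwise from north.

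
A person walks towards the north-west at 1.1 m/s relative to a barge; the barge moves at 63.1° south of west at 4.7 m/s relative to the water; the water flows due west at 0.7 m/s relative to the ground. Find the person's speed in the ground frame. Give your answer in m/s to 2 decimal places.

4.96 m/s

In east/north components (m/s): person relative to barge = (-0.778, 0.778); barge relative to water = (-2.126, -4.191); water relative to ground = (-0.700, 0.000).
Sum = (-3.604, -3.414) m/s.
Speed = |(-3.604, -3.414)| = 4.964 m/s.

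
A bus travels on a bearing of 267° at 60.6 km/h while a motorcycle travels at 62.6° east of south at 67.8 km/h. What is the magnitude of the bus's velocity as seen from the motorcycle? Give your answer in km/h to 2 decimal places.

Taking east as x and north as y: bus velocity = (-60.517, -3.172) km/h; motorcycle velocity = (60.194, -31.202) km/h.
Velocity of bus relative to motorcycle = (-60.517, -3.172) − (60.194, -31.202) = (-120.711, 28.030) km/h.
Magnitude = |(-120.711, 28.030)| = 123.922 km/h.

123.92 km/h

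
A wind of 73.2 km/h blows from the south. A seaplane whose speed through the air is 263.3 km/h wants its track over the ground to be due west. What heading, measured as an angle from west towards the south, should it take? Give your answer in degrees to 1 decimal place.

The wind pushes perpendicular to the desired track; the heading must have a component into the wind equal to 73.2 km/h: 263.3 sin θ = 73.2.
sin θ = 0.2780, so θ = 16.141°.

16.1°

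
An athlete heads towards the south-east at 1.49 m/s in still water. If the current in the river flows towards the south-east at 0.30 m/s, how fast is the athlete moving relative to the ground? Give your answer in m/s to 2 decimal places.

Taking east as x and north as y: velocity relative to the water = (1.054, -1.054) m/s; the water relative to ground = (0.212, -0.212) m/s.
Velocity relative to ground = (1.054, -1.054) + (0.212, -0.212) = (1.266, -1.266) m/s.
Speed = |(1.266, -1.266)| = 1.790 m/s.

1.79 m/s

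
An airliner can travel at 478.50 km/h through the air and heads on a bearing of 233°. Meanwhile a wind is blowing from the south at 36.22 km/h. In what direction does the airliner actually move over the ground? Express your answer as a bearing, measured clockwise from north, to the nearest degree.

Taking east as x and north as y: velocity relative to the air = (-382.147, -287.968) km/h; the air relative to ground = (0.000, 36.220) km/h.
Velocity relative to ground = (-382.147, -287.968) + (0.000, 36.220) = (-382.147, -251.748) km/h.
Bearing = atan2(-382.15, -251.75) = 236.62° clockwise from north.

237°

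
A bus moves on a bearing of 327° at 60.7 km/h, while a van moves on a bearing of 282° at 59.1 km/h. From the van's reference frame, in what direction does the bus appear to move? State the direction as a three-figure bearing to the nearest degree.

Taking east as x and north as y: bus velocity = (-33.060, 50.907) km/h; van velocity = (-57.809, 12.288) km/h.
Velocity of bus relative to van = (-33.060, 50.907) − (-57.809, 12.288) = (24.749, 38.620) km/h.
Bearing = atan2(24.75, 38.62) = 32.65° clockwise from north.

033°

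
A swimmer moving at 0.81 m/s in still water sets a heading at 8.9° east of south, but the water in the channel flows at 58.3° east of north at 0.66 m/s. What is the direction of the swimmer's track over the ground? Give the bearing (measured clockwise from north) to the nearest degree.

123°

Taking east as x and north as y: velocity relative to the water = (0.125, -0.800) m/s; the water relative to ground = (0.562, 0.347) m/s.
Velocity relative to ground = (0.125, -0.800) + (0.562, 0.347) = (0.687, -0.453) m/s.
Bearing = atan2(0.69, -0.45) = 123.43° clockwise from north.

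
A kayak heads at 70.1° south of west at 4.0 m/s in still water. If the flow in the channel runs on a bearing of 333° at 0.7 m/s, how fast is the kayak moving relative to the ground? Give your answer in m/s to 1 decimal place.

3.6 m/s

Taking east as x and north as y: velocity relative to the water = (-1.362, -3.761) m/s; the water relative to ground = (-0.318, 0.624) m/s.
Velocity relative to ground = (-1.362, -3.761) + (-0.318, 0.624) = (-1.679, -3.137) m/s.
Speed = |(-1.679, -3.137)| = 3.559 m/s.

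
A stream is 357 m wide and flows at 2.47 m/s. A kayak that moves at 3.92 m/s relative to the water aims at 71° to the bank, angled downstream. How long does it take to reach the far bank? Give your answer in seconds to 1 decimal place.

96.3 s

The component of the kayak's velocity perpendicular to the bank is 3.92 × sin 71° = 3.706 m/s.
Only the cross-stream component determines the crossing time; the current contributes nothing perpendicular to the bank.
Time = 357 / 3.706 = 96.319 s.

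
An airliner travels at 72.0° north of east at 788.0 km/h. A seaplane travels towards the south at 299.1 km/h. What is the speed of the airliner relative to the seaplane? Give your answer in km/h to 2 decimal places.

1076.44 km/h

Taking east as x and north as y: airliner velocity = (243.505, 749.433) km/h; seaplane velocity = (0.000, -299.100) km/h.
Velocity of airliner relative to seaplane = (243.505, 749.433) − (0.000, -299.100) = (243.505, 1048.533) km/h.
Magnitude = |(243.505, 1048.533)| = 1076.436 km/h.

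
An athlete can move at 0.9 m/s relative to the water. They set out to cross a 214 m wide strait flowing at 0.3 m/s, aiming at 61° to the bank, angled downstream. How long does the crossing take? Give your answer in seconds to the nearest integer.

The component of the athlete's velocity perpendicular to the bank is 0.9 × sin 61° = 0.787 m/s.
Only the cross-stream component determines the crossing time; the current contributes nothing perpendicular to the bank.
Time = 214 / 0.787 = 271.864 s.

272 s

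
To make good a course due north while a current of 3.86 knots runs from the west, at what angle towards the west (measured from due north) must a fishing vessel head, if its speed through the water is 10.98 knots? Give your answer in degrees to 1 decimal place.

20.6°

The current pushes perpendicular to the desired track; the heading must have a component into the current equal to 3.86 knots: 10.98 sin θ = 3.86.
sin θ = 0.3515, so θ = 20.582°.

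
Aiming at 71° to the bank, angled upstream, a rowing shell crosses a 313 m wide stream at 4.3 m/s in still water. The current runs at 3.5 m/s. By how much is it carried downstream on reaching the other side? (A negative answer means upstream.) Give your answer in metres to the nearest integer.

Perpendicular speed = 4.066 m/s; crossing time = 313 / 4.066 = 76.985 s.
Net downstream speed = 2.100 m/s.
Drift = 2.100 × 76.985 = 161.673 m (downstream).

162 m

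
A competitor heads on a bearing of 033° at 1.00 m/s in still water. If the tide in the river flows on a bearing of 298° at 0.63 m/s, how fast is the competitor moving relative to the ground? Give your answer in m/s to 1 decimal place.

1.1 m/s

Taking east as x and north as y: velocity relative to the water = (0.545, 0.839) m/s; the water relative to ground = (-0.556, 0.296) m/s.
Velocity relative to ground = (0.545, 0.839) + (-0.556, 0.296) = (-0.012, 1.134) m/s.
Speed = |(-0.012, 1.134)| = 1.134 m/s.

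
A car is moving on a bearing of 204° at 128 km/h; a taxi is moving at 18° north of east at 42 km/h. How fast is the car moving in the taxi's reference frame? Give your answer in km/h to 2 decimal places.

159.19 km/h

Taking east as x and north as y: car velocity = (-52.062, -116.934) km/h; taxi velocity = (39.944, 12.979) km/h.
Velocity of car relative to taxi = (-52.062, -116.934) − (39.944, 12.979) = (-92.007, -129.913) km/h.
Magnitude = |(-92.007, -129.913)| = 159.193 km/h.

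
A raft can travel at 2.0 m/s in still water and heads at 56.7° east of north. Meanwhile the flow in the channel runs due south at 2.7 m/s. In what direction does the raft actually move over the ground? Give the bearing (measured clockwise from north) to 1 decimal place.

133.8°

Taking east as x and north as y: velocity relative to the water = (1.672, 1.098) m/s; the water relative to ground = (0.000, -2.700) m/s.
Velocity relative to ground = (1.672, 1.098) + (0.000, -2.700) = (1.672, -1.602) m/s.
Bearing = atan2(1.67, -1.60) = 133.78° clockwise from north.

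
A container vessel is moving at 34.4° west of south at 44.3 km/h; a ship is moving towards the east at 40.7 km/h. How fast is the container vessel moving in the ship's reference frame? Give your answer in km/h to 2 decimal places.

Taking east as x and north as y: container vessel velocity = (-25.028, -36.553) km/h; ship velocity = (40.700, 0.000) km/h.
Velocity of container vessel relative to ship = (-25.028, -36.553) − (40.700, 0.000) = (-65.728, -36.553) km/h.
Magnitude = |(-65.728, -36.553)| = 75.208 km/h.

75.21 km/h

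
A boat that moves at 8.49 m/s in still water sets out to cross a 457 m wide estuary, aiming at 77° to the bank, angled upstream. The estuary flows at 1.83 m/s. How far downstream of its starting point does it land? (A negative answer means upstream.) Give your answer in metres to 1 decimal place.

Perpendicular speed = 8.272 m/s; crossing time = 457 / 8.272 = 55.244 s.
Net downstream speed = -0.080 m/s.
Drift = -0.080 × 55.244 = -4.410 m (upstream).

-4.4 m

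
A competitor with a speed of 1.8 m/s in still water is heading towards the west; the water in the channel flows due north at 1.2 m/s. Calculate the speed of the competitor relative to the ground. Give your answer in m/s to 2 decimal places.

2.16 m/s

Taking east as x and north as y: velocity relative to the water = (-1.800, 0.000) m/s; the water relative to ground = (0.000, 1.200) m/s.
Velocity relative to ground = (-1.800, 0.000) + (0.000, 1.200) = (-1.800, 1.200) m/s.
Speed = |(-1.800, 1.200)| = 2.163 m/s.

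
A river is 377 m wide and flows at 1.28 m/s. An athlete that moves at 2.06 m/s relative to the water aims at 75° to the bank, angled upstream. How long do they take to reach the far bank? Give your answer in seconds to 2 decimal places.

189.47 s

The component of the athlete's velocity perpendicular to the bank is 2.06 × sin 75° = 1.990 m/s.
Only the cross-stream component determines the crossing time; the current contributes nothing perpendicular to the bank.
Time = 377 / 1.990 = 189.466 s.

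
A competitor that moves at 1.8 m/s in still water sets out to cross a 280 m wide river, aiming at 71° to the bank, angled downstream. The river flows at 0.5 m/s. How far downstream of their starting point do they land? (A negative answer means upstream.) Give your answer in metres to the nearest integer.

179 m

Perpendicular speed = 1.702 m/s; crossing time = 280 / 1.702 = 164.519 s.
Net downstream speed = 1.086 m/s.
Drift = 1.086 × 164.519 = 178.671 m (downstream).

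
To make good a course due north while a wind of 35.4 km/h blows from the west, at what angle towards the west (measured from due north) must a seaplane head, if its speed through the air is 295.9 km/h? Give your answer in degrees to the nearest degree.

The wind pushes perpendicular to the desired track; the heading must have a component into the wind equal to 35.4 km/h: 295.9 sin θ = 35.4.
sin θ = 0.1196, so θ = 6.871°.

7°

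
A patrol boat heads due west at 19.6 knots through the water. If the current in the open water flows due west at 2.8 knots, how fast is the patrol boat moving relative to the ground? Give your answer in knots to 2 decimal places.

22.40 knots

Taking east as x and north as y: velocity relative to the water = (-19.600, 0.000) knots; the water relative to ground = (-2.800, 0.000) knots.
Velocity relative to ground = (-19.600, 0.000) + (-2.800, 0.000) = (-22.400, 0.000) knots.
Speed = |(-22.400, 0.000)| = 22.400 knots.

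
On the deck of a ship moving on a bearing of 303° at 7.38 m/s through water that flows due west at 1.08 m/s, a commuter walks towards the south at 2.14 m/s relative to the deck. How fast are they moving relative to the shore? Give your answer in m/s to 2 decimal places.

7.51 m/s

In east/north components (m/s): commuter relative to ship = (0.000, -2.140); ship relative to water = (-6.189, 4.019); water relative to ground = (-1.080, 0.000).
Sum = (-7.269, 1.879) m/s.
Speed = |(-7.269, 1.879)| = 7.508 m/s.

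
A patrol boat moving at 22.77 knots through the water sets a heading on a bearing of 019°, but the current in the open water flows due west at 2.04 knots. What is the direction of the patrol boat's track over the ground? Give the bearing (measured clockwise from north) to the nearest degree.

Taking east as x and north as y: velocity relative to the water = (7.413, 21.529) knots; the water relative to ground = (-2.040, 0.000) knots.
Velocity relative to ground = (7.413, 21.529) + (-2.040, 0.000) = (5.373, 21.529) knots.
Bearing = atan2(5.37, 21.53) = 14.01° clockwise from north.

014°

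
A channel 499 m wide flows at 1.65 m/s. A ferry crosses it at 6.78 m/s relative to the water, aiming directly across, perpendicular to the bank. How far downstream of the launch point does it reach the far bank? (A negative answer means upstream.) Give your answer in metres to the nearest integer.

Perpendicular speed = 6.780 m/s; crossing time = 499 / 6.780 = 73.599 s.
Net downstream speed = 1.650 m/s.
Drift = 1.650 × 73.599 = 121.438 m (downstream).

121 m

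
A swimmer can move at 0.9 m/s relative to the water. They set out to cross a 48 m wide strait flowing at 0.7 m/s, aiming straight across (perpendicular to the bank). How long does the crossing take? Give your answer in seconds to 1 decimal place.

The component of the swimmer's velocity perpendicular to the bank is 0.9 m/s.
Only the cross-stream component determines the crossing time; the current contributes nothing perpendicular to the bank.
Time = 48 / 0.900 = 53.333 s.

53.3 s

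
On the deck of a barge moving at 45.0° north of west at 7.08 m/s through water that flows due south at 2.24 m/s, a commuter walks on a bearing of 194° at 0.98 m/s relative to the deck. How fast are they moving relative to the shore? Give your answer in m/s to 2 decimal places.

5.55 m/s

In east/north components (m/s): commuter relative to barge = (-0.237, -0.951); barge relative to water = (-5.006, 5.006); water relative to ground = (0.000, -2.240).
Sum = (-5.243, 1.815) m/s.
Speed = |(-5.243, 1.815)| = 5.549 m/s.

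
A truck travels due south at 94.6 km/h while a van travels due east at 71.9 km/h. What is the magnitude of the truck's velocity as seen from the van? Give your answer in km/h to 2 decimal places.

Taking east as x and north as y: truck velocity = (0.000, -94.600) km/h; van velocity = (71.900, 0.000) km/h.
Velocity of truck relative to van = (0.000, -94.600) − (71.900, 0.000) = (-71.900, -94.600) km/h.
Magnitude = |(-71.900, -94.600)| = 118.822 km/h.

118.82 km/h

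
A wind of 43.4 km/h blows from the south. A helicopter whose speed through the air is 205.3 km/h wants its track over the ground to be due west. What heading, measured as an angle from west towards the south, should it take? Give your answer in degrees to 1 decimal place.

The wind pushes perpendicular to the desired track; the heading must have a component into the wind equal to 43.4 km/h: 205.3 sin θ = 43.4.
sin θ = 0.2114, so θ = 12.204°.

12.2°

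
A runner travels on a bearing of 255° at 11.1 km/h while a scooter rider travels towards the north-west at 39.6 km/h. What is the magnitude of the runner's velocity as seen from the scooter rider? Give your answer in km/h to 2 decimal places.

35.38 km/h

Taking east as x and north as y: runner velocity = (-10.722, -2.873) km/h; scooter rider velocity = (-28.001, 28.001) km/h.
Velocity of runner relative to scooter rider = (-10.722, -2.873) − (-28.001, 28.001) = (17.280, -30.874) km/h.
Magnitude = |(17.280, -30.874)| = 35.381 km/h.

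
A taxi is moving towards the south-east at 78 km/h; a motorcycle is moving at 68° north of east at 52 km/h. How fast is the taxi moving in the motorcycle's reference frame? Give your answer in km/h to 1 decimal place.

Taking east as x and north as y: taxi velocity = (55.154, -55.154) km/h; motorcycle velocity = (19.480, 48.214) km/h.
Velocity of taxi relative to motorcycle = (55.154, -55.154) − (19.480, 48.214) = (35.675, -103.368) km/h.
Magnitude = |(35.675, -103.368)| = 109.351 km/h.

109.4 km/h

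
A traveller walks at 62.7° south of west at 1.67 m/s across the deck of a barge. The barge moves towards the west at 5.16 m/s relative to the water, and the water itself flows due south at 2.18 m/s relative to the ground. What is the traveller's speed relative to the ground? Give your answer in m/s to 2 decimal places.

In east/north components (m/s): traveller relative to barge = (-0.766, -1.484); barge relative to water = (-5.160, 0.000); water relative to ground = (0.000, -2.180).
Sum = (-5.926, -3.664) m/s.
Speed = |(-5.926, -3.664)| = 6.967 m/s.

6.97 m/s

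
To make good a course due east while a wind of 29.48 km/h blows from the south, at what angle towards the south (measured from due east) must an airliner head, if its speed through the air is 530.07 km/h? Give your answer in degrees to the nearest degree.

The wind pushes perpendicular to the desired track; the heading must have a component into the wind equal to 29.48 km/h: 530.07 sin θ = 29.48.
sin θ = 0.0556, so θ = 3.188°.

3°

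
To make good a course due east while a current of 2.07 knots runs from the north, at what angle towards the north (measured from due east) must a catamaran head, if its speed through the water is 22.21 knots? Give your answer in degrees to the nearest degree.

The current pushes perpendicular to the desired track; the heading must have a component into the current equal to 2.07 knots: 22.21 sin θ = 2.07.
sin θ = 0.0932, so θ = 5.348°.

5°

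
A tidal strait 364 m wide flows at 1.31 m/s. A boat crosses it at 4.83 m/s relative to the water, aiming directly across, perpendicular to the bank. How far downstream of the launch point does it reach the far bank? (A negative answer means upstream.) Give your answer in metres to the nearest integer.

99 m

Perpendicular speed = 4.830 m/s; crossing time = 364 / 4.830 = 75.362 s.
Net downstream speed = 1.310 m/s.
Drift = 1.310 × 75.362 = 98.725 m (downstream).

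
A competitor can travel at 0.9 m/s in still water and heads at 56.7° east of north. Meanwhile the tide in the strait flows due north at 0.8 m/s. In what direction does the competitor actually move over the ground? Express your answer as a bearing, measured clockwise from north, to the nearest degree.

Taking east as x and north as y: velocity relative to the water = (0.752, 0.494) m/s; the water relative to ground = (0.000, 0.800) m/s.
Velocity relative to ground = (0.752, 0.494) + (0.000, 0.800) = (0.752, 1.294) m/s.
Bearing = atan2(0.75, 1.29) = 30.17° clockwise from north.

030°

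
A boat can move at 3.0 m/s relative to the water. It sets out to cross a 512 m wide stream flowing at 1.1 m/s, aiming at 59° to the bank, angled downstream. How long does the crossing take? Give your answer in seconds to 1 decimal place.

The component of the boat's velocity perpendicular to the bank is 3.0 × sin 59° = 2.572 m/s.
The flow acts along the bank and has no component across it.
Time = 512 / 2.572 = 199.105 s.

199.1 s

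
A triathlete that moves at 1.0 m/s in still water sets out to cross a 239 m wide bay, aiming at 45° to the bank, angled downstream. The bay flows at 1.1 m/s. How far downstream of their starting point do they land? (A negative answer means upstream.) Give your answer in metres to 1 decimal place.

610.8 m

Perpendicular speed = 0.707 m/s; crossing time = 239 / 0.707 = 337.997 s.
Net downstream speed = 1.807 m/s.
Drift = 1.807 × 337.997 = 610.797 m (downstream).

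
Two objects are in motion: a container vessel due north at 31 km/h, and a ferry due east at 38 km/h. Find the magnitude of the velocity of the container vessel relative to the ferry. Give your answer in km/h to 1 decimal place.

Taking east as x and north as y: container vessel velocity = (0.000, 31.000) km/h; ferry velocity = (38.000, 0.000) km/h.
Velocity of container vessel relative to ferry = (0.000, 31.000) − (38.000, 0.000) = (-38.000, 31.000) km/h.
Magnitude = |(-38.000, 31.000)| = 49.041 km/h.

49.0 km/h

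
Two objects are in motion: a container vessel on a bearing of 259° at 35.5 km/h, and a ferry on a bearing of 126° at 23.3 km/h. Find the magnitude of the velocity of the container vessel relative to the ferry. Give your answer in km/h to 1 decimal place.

54.1 km/h

Taking east as x and north as y: container vessel velocity = (-34.848, -6.774) km/h; ferry velocity = (18.850, -13.695) km/h.
Velocity of container vessel relative to ferry = (-34.848, -6.774) − (18.850, -13.695) = (-53.698, 6.922) km/h.
Magnitude = |(-53.698, 6.922)| = 54.142 km/h.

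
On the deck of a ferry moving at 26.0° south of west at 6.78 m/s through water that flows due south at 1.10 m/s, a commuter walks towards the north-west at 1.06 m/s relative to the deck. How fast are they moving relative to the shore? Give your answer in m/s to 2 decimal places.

In east/north components (m/s): commuter relative to ferry = (-0.750, 0.750); ferry relative to water = (-6.094, -2.972); water relative to ground = (0.000, -1.100).
Sum = (-6.843, -3.323) m/s.
Speed = |(-6.843, -3.323)| = 7.607 m/s.

7.61 m/s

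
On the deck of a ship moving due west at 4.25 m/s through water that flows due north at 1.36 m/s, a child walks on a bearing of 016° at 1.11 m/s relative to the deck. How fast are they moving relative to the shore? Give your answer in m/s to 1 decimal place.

4.6 m/s

In east/north components (m/s): child relative to ship = (0.306, 1.067); ship relative to water = (-4.250, 0.000); water relative to ground = (0.000, 1.360).
Sum = (-3.944, 2.427) m/s.
Speed = |(-3.944, 2.427)| = 4.631 m/s.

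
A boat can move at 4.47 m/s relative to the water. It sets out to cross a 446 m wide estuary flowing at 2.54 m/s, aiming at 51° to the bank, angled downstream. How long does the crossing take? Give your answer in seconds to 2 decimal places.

128.39 s

The component of the boat's velocity perpendicular to the bank is 4.47 × sin 51° = 3.474 m/s.
The flow acts along the bank and has no component across it.
Time = 446 / 3.474 = 128.388 s.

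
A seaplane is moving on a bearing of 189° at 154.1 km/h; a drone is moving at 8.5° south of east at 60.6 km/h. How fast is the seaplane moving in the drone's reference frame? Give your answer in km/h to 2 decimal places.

Taking east as x and north as y: seaplane velocity = (-24.107, -152.203) km/h; drone velocity = (59.934, -8.957) km/h.
Velocity of seaplane relative to drone = (-24.107, -152.203) − (59.934, -8.957) = (-84.041, -143.246) km/h.
Magnitude = |(-84.041, -143.246)| = 166.079 km/h.

166.08 km/h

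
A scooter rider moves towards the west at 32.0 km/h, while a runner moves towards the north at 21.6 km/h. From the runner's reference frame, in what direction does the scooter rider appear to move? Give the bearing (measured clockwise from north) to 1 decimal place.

236.0°

Taking east as x and north as y: scooter rider velocity = (-32.000, 0.000) km/h; runner velocity = (0.000, 21.600) km/h.
Velocity of scooter rider relative to runner = (-32.000, 0.000) − (0.000, 21.600) = (-32.000, -21.600) km/h.
Bearing = atan2(-32.00, -21.60) = 235.98° clockwise from north.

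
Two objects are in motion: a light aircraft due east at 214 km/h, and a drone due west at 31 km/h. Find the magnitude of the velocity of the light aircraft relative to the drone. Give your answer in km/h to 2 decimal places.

245.00 km/h

Taking east as x and north as y: light aircraft velocity = (214.000, 0.000) km/h; drone velocity = (-31.000, 0.000) km/h.
Velocity of light aircraft relative to drone = (214.000, 0.000) − (-31.000, 0.000) = (245.000, 0.000) km/h.
Magnitude = |(245.000, 0.000)| = 245.000 km/h.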